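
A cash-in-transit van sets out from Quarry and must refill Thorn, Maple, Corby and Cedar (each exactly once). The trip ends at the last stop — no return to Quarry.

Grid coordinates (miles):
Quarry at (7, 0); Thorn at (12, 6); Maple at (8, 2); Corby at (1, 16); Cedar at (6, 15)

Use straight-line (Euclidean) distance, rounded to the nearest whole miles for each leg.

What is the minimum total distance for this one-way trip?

Minimum one-way distance = 24 miles.

There are 4! = 24 possible orderings.
Quarry → Thorn → Maple → Corby → Cedar: 8+6+16+5 = 35
Quarry → Thorn → Maple → Cedar → Corby: 8+6+13+5 = 32
Quarry → Thorn → Corby → Maple → Cedar: 8+15+16+13 = 52
Quarry → Thorn → Corby → Cedar → Maple: 8+15+5+13 = 41
Quarry → Thorn → Cedar → Maple → Corby: 8+11+13+16 = 48
Quarry → Thorn → Cedar → Corby → Maple: 8+11+5+16 = 40
Quarry → Maple → Thorn → Corby → Cedar: 2+6+15+5 = 28
Quarry → Maple → Thorn → Cedar → Corby: 2+6+11+5 = 24
Quarry → Maple → Corby → Thorn → Cedar: 2+16+15+11 = 44
Quarry → Maple → Corby → Cedar → Thorn: 2+16+5+11 = 34
Quarry → Maple → Cedar → Thorn → Corby: 2+13+11+15 = 41
Quarry → Maple → Cedar → Corby → Thorn: 2+13+5+15 = 35
Quarry → Corby → Thorn → Maple → Cedar: 17+15+6+13 = 51
Quarry → Corby → Thorn → Cedar → Maple: 17+15+11+13 = 56
… (10 more)
The minimum is 24.
One shortest path: Quarry → Maple → Thorn → Cedar → Corby.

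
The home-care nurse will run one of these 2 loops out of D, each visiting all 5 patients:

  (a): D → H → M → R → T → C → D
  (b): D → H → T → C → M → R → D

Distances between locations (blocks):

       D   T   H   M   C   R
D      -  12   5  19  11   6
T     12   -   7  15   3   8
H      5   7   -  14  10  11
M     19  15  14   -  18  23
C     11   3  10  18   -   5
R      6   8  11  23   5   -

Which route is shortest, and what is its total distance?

(a): 5 + 14 + 23 + 8 + 3 + 11 = 64
(b): 5 + 7 + 3 + 18 + 23 + 6 = 62

62 blocks — (b) is the shortest.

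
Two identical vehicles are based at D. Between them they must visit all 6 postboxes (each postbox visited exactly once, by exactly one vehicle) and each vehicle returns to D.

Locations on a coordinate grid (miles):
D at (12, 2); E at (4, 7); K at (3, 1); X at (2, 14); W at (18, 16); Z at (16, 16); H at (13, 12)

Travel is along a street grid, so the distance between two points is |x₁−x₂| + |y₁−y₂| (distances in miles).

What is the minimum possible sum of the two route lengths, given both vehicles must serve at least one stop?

80 miles — the smallest possible combined total.

There are 2^5 − 1 = 31 ways to divide the 6 stops into two non-empty groups. For each, the best each vehicle can do is its own shortest tour through its group:
  {E} + {K, X, W, Z, H}: 26 + 62 = 88
  {K} + {E, X, W, Z, H}: 20 + 60 = 80
  {E, K} + {X, W, Z, H}: 30 + 60 = 90
  {X} + {E, K, W, Z, H}: 44 + 60 = 104
  {E, X} + {K, W, Z, H}: 44 + 60 = 104
  {K, X} + {E, W, Z, H}: 46 + 56 = 102
  … (31 splits in total)
Best: vehicle 1 D → K → D = 20; vehicle 2 D → E → X → W → Z → H → D = 60; combined 80.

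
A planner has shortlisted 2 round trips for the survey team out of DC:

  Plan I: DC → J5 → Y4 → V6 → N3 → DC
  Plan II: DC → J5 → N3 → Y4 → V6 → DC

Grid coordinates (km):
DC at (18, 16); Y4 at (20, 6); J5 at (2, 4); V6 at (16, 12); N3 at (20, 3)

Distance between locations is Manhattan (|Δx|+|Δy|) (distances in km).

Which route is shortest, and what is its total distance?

Plan I: 28 + 20 + 10 + 13 + 15 = 86
Plan II: 28 + 19 + 3 + 10 + 6 = 66

66 km — Plan II is the shortest.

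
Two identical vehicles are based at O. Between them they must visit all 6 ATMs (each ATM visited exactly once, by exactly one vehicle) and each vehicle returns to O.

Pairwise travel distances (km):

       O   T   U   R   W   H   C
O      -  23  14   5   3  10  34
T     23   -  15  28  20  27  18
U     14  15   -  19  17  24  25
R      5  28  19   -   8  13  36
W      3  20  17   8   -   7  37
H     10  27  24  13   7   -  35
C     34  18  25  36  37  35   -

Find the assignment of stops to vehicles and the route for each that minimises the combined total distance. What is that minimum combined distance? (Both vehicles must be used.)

Minimum combined distance: 102 km.

Try each way of splitting the stops between the two vehicles (each non-empty) and, for each split, find the best tour for each vehicle:
  {T} + {U, R, W, H, C}: 46 + 94 = 140
  {U} + {T, R, W, H, C}: 28 + 94 = 122
  {T, U} + {R, W, H, C}: 52 + 86 = 138
  {R} + {T, U, W, H, C}: 10 + 92 = 102
  {T, R} + {U, W, H, C}: 56 + 84 = 140
  {U, R} + {T, W, H, C}: 38 + 86 = 124
  … (31 splits in total)
Best: vehicle 1 O → R → O = 10; vehicle 2 O → U → T → C → H → W → O = 92; combined 102.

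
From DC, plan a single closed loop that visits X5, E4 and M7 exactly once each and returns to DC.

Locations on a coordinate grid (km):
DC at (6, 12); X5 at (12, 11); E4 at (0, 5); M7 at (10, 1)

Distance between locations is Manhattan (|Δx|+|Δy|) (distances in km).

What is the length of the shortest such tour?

DC - X5 - E4 - M7 - DC: 7+18+14+15 = 54
DC - X5 - M7 - E4 - DC: 7+12+14+13 = 46
DC - E4 - X5 - M7 - DC: 13+18+12+15 = 58
The minimum is 46.
One optimal route: DC → X5 → M7 → E4 → DC (or its reverse).

Shortest round trip = 46 km.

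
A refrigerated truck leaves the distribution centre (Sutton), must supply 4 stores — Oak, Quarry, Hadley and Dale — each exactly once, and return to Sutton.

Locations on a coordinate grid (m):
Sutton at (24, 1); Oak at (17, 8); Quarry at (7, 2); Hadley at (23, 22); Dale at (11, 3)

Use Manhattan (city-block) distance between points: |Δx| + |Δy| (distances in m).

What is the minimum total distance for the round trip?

There are 12 distinct closed tours to check (reversals are equivalent).
Sutton - Oak - Quarry - Hadley - Dale - Sutton: 14+16+36+31+15 = 112
Sutton - Oak - Quarry - Dale - Hadley - Sutton: 14+16+5+31+22 = 88
Sutton - Oak - Hadley - Quarry - Dale - Sutton: 14+20+36+5+15 = 90
Sutton - Oak - Hadley - Dale - Quarry - Sutton: 14+20+31+5+18 = 88
Sutton - Oak - Dale - Quarry - Hadley - Sutton: 14+11+5+36+22 = 88
Sutton - Oak - Dale - Hadley - Quarry - Sutton: 14+11+31+36+18 = 110
Sutton - Quarry - Oak - Hadley - Dale - Sutton: 18+16+20+31+15 = 100
Sutton - Quarry - Oak - Dale - Hadley - Sutton: 18+16+11+31+22 = 98
Sutton - Quarry - Hadley - Oak - Dale - Sutton: 18+36+20+11+15 = 100
Sutton - Quarry - Dale - Oak - Hadley - Sutton: 18+5+11+20+22 = 76
Sutton - Hadley - Oak - Quarry - Dale - Sutton: 22+20+16+5+15 = 78
Sutton - Hadley - Quarry - Oak - Dale - Sutton: 22+36+16+11+15 = 100
The minimum is 76.
One optimal route: Sutton → Quarry → Dale → Oak → Hadley → Sutton (or its reverse).

Minimum total distance: 76 m.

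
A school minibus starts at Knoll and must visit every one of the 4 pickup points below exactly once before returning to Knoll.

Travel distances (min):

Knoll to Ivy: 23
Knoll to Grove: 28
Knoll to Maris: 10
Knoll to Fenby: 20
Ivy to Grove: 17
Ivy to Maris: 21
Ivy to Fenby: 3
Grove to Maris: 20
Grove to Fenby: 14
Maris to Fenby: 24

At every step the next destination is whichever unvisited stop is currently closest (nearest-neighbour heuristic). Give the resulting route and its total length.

70 min along Knoll → Maris → Grove → Fenby → Ivy → Knoll.

From Knoll: distances to unvisited — Maris=10, Fenby=20, Ivy=23, Grove=28. Nearest is Maris (10).
From Maris: distances to unvisited — Grove=20, Ivy=21, Fenby=24. Nearest is Grove (20).
From Grove: distances to unvisited — Fenby=14, Ivy=17. Nearest is Fenby (14).
From Fenby: distances to unvisited — Ivy=3. Nearest is Ivy (3).
Return Ivy→Knoll: 23.
Total = 10 + 20 + 14 + 3 + 23 = 70.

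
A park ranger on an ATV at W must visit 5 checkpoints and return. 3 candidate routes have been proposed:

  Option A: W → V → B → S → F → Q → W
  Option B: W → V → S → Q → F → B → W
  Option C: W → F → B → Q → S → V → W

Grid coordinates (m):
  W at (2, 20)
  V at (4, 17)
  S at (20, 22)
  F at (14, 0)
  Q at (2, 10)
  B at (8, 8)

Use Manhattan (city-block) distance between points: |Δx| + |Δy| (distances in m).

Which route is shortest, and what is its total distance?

104 m — Option A is the shortest.

Option A: 5 + 13 + 26 + 28 + 22 + 10 = 104
Option B: 5 + 21 + 30 + 22 + 14 + 18 = 110
Option C: 32 + 14 + 8 + 30 + 21 + 5 = 110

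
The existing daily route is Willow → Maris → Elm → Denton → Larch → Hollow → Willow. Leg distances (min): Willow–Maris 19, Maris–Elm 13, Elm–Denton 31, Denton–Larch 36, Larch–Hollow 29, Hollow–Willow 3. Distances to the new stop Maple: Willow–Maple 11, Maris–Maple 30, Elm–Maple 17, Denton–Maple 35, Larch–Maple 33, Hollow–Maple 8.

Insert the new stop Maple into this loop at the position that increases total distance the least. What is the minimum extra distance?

Minimum extra distance: 12 min, inserting Maple between Larch and Hollow.

Insertion cost between consecutive stops i–j is d(i,Maple) + d(Maple,j) − d(i,j):
  between Willow and Maris: 11 + 30 − 19 = 22
  between Maris and Elm: 30 + 17 − 13 = 34
  between Elm and Denton: 17 + 35 − 31 = 21
  between Denton and Larch: 35 + 33 − 36 = 32
  between Larch and Hollow: 33 + 8 − 29 = 12
  between Hollow and Willow: 8 + 11 − 3 = 16
Cheapest insertion is between Larch and Hollow, adding 12.
New total = 131 + 12 = 143.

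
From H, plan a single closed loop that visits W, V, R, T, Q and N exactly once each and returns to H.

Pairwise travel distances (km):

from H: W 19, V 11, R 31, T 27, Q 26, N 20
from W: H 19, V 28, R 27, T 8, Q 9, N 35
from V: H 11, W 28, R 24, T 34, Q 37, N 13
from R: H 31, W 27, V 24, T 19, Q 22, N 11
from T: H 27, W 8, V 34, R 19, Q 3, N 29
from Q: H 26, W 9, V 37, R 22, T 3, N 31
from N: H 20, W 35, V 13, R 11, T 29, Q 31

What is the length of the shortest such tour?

Minimum total distance: 85 km.

H-W-V-R-T-Q-N-H: 19+28+24+19+3+31+20 = 144
H-W-V-R-T-N-Q-H: 19+28+24+19+29+31+26 = 176
H-W-V-R-Q-T-N-H: 19+28+24+22+3+29+20 = 145
H-W-V-R-Q-N-T-H: 19+28+24+22+31+29+27 = 180
H-W-V-R-N-T-Q-H: 19+28+24+11+29+3+26 = 140
H-W-V-R-N-Q-T-H: 19+28+24+11+31+3+27 = 143
H-W-V-T-R-Q-N-H: 19+28+34+19+22+31+20 = 173
H-W-V-T-R-N-Q-H: 19+28+34+19+11+31+26 = 168
… (352 more)
H-W-Q-T-R-N-V-H: 19+9+3+19+11+13+11 = 85  ← best
The minimum is 85.
One optimal route: H → W → Q → T → R → N → V → H (or its reverse).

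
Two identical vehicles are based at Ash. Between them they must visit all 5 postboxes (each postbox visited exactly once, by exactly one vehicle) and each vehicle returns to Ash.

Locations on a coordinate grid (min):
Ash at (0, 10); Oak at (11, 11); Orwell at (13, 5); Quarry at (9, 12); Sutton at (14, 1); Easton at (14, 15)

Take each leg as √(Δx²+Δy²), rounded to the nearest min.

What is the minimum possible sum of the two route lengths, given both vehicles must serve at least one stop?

Minimum combined distance: 65 min.

There are 2^4 − 1 = 15 ways to divide the 5 stops into two non-empty groups. For each, the best each vehicle can do is its own shortest tour through its group:
  {Oak} + {Orwell, Quarry, Sutton, Easton}: 22 + 46 = 68
  {Orwell} + {Oak, Quarry, Sutton, Easton}: 28 + 47 = 75
  {Oak, Orwell} + {Quarry, Sutton, Easton}: 31 + 46 = 77
  {Quarry} + {Oak, Orwell, Sutton, Easton}: 18 + 47 = 65
  {Oak, Quarry} + {Orwell, Sutton, Easton}: 22 + 46 = 68
  {Orwell, Quarry} + {Oak, Sutton, Easton}: 31 + 47 = 78
  … (15 splits in total)
Best: vehicle 1 Ash → Quarry → Ash = 18; vehicle 2 Ash → Oak → Easton → Orwell → Sutton → Ash = 47; combined 65.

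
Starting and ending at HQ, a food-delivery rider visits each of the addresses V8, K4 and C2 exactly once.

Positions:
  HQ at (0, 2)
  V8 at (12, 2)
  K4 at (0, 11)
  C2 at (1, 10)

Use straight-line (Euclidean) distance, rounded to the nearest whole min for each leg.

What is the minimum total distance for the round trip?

There are 3 distinct closed tours to check (reversals are equivalent).
HQ → V8 → K4 → C2 → HQ: 12+15+1+8 = 36
HQ → V8 → C2 → K4 → HQ: 12+14+1+9 = 36
HQ → K4 → V8 → C2 → HQ: 9+15+14+8 = 46
The minimum is 36.
One optimal route: HQ → V8 → K4 → C2 → HQ (or its reverse).

Minimum total distance: 36 min.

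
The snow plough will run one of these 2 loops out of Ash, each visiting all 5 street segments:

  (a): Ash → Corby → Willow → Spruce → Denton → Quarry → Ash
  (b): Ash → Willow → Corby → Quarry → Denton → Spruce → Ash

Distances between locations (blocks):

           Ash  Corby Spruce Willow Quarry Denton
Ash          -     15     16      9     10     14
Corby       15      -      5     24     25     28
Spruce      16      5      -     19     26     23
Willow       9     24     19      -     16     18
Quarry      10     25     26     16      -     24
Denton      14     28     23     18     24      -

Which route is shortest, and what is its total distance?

Shortest is (a), total 115 blocks.

(a): 15 + 24 + 19 + 23 + 24 + 10 = 115
(b): 9 + 24 + 25 + 24 + 23 + 16 = 121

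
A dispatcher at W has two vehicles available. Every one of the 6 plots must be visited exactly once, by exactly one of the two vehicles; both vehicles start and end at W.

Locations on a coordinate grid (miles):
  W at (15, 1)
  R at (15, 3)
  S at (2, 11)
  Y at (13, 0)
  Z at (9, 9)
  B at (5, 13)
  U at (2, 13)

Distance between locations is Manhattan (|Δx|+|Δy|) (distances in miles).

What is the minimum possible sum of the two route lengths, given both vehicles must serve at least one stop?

Try each way of splitting the stops between the two vehicles (each non-empty) and, for each split, find the best tour for each vehicle:
  {R} + {S, Y, Z, B, U}: 4 + 52 = 56
  {S} + {R, Y, Z, B, U}: 46 + 52 = 98
  {R, S} + {Y, Z, B, U}: 46 + 52 = 98
  {Y} + {R, S, Z, B, U}: 6 + 50 = 56
  {R, Y} + {S, Z, B, U}: 10 + 50 = 60
  {S, Y} + {R, Z, B, U}: 48 + 50 = 98
  … (31 splits in total)
Best: vehicle 1 W → R → W = 4; vehicle 2 W → S → U → B → Z → Y → W = 52; combined 56.

Minimum combined distance: 56 miles.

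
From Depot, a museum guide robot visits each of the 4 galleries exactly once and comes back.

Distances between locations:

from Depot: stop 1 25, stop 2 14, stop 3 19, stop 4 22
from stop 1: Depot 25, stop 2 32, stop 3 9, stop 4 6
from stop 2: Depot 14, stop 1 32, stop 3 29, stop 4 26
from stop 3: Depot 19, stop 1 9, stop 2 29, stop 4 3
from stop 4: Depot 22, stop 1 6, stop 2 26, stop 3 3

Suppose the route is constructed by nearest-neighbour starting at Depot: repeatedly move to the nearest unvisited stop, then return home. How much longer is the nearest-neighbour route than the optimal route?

From Depot: stop 2=14, stop 3=19, stop 4=22, stop 1=25 → choose stop 2 (14).
From stop 2: stop 4=26, stop 3=29, stop 1=32 → choose stop 4 (26).
From stop 4: stop 3=3, stop 1=6 → choose stop 3 (3).
From stop 3: stop 1=9 → choose stop 1 (9).
NN route Depot → stop 2 → stop 4 → stop 3 → stop 1 → Depot costs 77.
Optimal: Depot → stop 2 → stop 1 → stop 4 → stop 3 → Depot costs 74 (by enumerating all 12 distinct tours).
Excess = 77 − 74 = 3.

Excess over optimum: 3.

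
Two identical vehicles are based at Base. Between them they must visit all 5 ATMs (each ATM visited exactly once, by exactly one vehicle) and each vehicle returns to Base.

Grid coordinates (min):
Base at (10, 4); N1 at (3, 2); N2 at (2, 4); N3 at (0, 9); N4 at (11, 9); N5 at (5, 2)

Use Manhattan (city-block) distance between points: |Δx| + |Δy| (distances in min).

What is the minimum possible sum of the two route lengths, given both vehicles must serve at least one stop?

Minimum combined distance: 46 min.

There are 2^4 − 1 = 15 ways to divide the 5 stops into two non-empty groups. For each, the best each vehicle can do is its own shortest tour through its group:
  {N1} + {N2, N3, N4, N5}: 18 + 36 = 54
  {N2} + {N1, N3, N4, N5}: 16 + 36 = 52
  {N1, N2} + {N3, N4, N5}: 20 + 36 = 56
  {N3} + {N1, N2, N4, N5}: 30 + 32 = 62
  {N1, N3} + {N2, N4, N5}: 34 + 32 = 66
  {N2, N3} + {N1, N4, N5}: 30 + 30 = 60
  … (15 splits in total)
  {N4} + {N1, N2, N3, N5}: 12 + 34 = 46  ← best
Best: vehicle 1 Base → N4 → Base = 12; vehicle 2 Base → N2 → N3 → N1 → N5 → Base = 34; combined 46.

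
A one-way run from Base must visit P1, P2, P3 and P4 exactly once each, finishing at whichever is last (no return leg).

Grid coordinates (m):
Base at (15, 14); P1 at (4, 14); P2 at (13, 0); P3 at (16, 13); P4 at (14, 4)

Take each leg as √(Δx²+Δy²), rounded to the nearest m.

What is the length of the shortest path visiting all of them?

Minimum one-way distance = 31 m.

There are 4! = 24 possible orderings.
Base - P1 - P2 - P3 - P4: 11+17+13+9 = 50
Base - P1 - P2 - P4 - P3: 11+17+4+9 = 41
Base - P1 - P3 - P2 - P4: 11+12+13+4 = 40
Base - P1 - P3 - P4 - P2: 11+12+9+4 = 36
Base - P1 - P4 - P2 - P3: 11+14+4+13 = 42
Base - P1 - P4 - P3 - P2: 11+14+9+13 = 47
Base - P2 - P1 - P3 - P4: 14+17+12+9 = 52
Base - P2 - P1 - P4 - P3: 14+17+14+9 = 54
Base - P2 - P3 - P1 - P4: 14+13+12+14 = 53
Base - P2 - P3 - P4 - P1: 14+13+9+14 = 50
Base - P2 - P4 - P1 - P3: 14+4+14+12 = 44
Base - P2 - P4 - P3 - P1: 14+4+9+12 = 39
Base - P3 - P1 - P2 - P4: 1+12+17+4 = 34
Base - P3 - P1 - P4 - P2: 1+12+14+4 = 31
… (10 more)
The minimum is 31.
One shortest path: Base → P3 → P1 → P4 → P2.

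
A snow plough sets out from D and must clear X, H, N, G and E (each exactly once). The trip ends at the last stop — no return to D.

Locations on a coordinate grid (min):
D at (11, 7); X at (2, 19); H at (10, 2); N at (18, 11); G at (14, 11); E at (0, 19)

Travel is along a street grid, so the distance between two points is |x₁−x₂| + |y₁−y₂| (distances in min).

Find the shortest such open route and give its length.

Minimum one-way distance = 49 min.

There are 5! = 120 possible orderings.
D → X → H → N → G → E: 21+25+17+4+22 = 89
D → X → H → N → E → G: 21+25+17+26+22 = 111
D → X → H → G → N → E: 21+25+13+4+26 = 89
D → X → H → G → E → N: 21+25+13+22+26 = 107
D → X → H → E → N → G: 21+25+27+26+4 = 103
D → X → H → E → G → N: 21+25+27+22+4 = 99
D → X → N → H → G → E: 21+24+17+13+22 = 97
D → X → N → H → E → G: 21+24+17+27+22 = 111
D → X → N → G → H → E: 21+24+4+13+27 = 89
D → X → N → G → E → H: 21+24+4+22+27 = 98
D → X → N → E → H → G: 21+24+26+27+13 = 111
D → X → N → E → G → H: 21+24+26+22+13 = 106
D → X → G → H → N → E: 21+20+13+17+26 = 97
D → X → G → H → E → N: 21+20+13+27+26 = 107
… (106 more)
D → H → N → G → X → E: 6+17+4+20+2 = 49  ← best
The minimum is 49.
One shortest path: D → H → N → G → X → E.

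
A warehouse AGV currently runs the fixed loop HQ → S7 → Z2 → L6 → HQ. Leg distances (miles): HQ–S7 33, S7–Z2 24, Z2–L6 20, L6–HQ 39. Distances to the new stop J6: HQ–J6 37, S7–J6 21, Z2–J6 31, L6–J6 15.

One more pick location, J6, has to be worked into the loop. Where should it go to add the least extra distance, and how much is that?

Adding 13 miles by placing J6 on the L6–HQ leg.

Insertion cost between consecutive stops i–j is d(i,J6) + d(J6,j) − d(i,j):
  between HQ and S7: 37 + 21 − 33 = 25
  between S7 and Z2: 21 + 31 − 24 = 28
  between Z2 and L6: 31 + 15 − 20 = 26
  between L6 and HQ: 15 + 37 − 39 = 13
Cheapest insertion is between L6 and HQ, adding 13.
New total = 116 + 13 = 129.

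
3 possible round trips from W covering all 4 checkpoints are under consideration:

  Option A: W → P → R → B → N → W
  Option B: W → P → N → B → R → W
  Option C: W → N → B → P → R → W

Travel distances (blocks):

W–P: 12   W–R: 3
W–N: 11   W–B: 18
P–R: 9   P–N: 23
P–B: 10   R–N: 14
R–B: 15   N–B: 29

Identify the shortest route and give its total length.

Option A: 12 + 9 + 15 + 29 + 11 = 76
Option B: 12 + 23 + 29 + 15 + 3 = 82
Option C: 11 + 29 + 10 + 9 + 3 = 62

62 blocks — Option C is the shortest.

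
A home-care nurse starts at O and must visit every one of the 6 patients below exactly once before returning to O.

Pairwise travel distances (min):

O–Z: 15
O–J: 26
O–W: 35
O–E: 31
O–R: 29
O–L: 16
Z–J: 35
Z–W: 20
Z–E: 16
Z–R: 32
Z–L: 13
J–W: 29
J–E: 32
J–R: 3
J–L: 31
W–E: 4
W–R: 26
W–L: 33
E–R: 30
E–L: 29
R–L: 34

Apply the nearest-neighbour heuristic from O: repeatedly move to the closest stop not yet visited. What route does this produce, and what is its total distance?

From O: distances to unvisited — Z=15, L=16, J=26, R=29, E=31, W=35. Nearest is Z (15).
From Z: distances to unvisited — L=13, E=16, W=20, R=32, J=35. Nearest is L (13).
From L: distances to unvisited — E=29, J=31, W=33, R=34. Nearest is E (29).
From E: distances to unvisited — W=4, R=30, J=32. Nearest is W (4).
From W: distances to unvisited — R=26, J=29. Nearest is R (26).
From R: distances to unvisited — J=3. Nearest is J (3).
Return J→O: 26.
Total = 15 + 13 + 29 + 4 + 26 + 3 + 26 = 116.

Total distance 116 min via the nearest-neighbour route O → Z → L → E → W → R → J → O.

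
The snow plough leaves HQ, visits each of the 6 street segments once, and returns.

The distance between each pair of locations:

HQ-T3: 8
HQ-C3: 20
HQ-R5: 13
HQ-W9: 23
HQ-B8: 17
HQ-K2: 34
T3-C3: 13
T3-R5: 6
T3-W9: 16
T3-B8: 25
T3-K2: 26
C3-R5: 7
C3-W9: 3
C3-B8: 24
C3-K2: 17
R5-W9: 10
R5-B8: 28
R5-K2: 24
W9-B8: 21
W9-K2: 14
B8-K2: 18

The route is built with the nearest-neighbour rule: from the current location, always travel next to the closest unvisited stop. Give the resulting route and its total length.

Total distance 73 via the nearest-neighbour route HQ → T3 → R5 → C3 → W9 → K2 → B8 → HQ.

From HQ: distances to unvisited — T3=8, R5=13, B8=17, C3=20, W9=23, K2=34. Nearest is T3 (8).
From T3: distances to unvisited — R5=6, C3=13, W9=16, B8=25, K2=26. Nearest is R5 (6).
From R5: distances to unvisited — C3=7, W9=10, K2=24, B8=28. Nearest is C3 (7).
From C3: distances to unvisited — W9=3, K2=17, B8=24. Nearest is W9 (3).
From W9: distances to unvisited — K2=14, B8=21. Nearest is K2 (14).
From K2: distances to unvisited — B8=18. Nearest is B8 (18).
Return B8→HQ: 17.
Total = 8 + 6 + 7 + 3 + 14 + 18 + 17 = 73.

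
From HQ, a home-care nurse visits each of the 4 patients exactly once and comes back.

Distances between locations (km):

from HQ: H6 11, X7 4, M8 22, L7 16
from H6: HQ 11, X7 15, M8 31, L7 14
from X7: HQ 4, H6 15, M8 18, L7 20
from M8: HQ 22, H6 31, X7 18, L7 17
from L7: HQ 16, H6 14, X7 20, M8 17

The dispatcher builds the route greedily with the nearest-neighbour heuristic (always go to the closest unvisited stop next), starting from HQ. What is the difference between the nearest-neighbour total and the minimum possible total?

From HQ: X7=4, H6=11, L7=16, M8=22 → choose X7 (4).
From X7: H6=15, M8=18, L7=20 → choose H6 (15).
From H6: L7=14, M8=31 → choose L7 (14).
From L7: M8=17 → choose M8 (17).
NN route HQ → X7 → H6 → L7 → M8 → HQ costs 72.
Optimal: HQ → H6 → L7 → M8 → X7 → HQ costs 64 (by enumerating all 12 distinct tours).
Excess = 72 − 64 = 8.

8 km longer than the optimal tour.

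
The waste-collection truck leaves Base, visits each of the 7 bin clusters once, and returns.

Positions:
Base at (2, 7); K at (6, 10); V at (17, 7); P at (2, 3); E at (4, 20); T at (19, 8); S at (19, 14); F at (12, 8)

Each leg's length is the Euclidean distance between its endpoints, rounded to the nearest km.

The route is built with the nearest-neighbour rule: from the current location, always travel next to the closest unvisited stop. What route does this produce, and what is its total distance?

Base → [P:4 / K:5 / F:10 / E:13 / V:15 / T:17 / S:18] → P (4)
P → [K:8 / F:11 / V:16 / E:17 / T:18 / S:20] → K (8)
K → [F:6 / E:10 / V:11 / T:13 / S:14] → F (6)
F → [V:5 / T:7 / S:9 / E:14] → V (5)
V → [T:2 / S:7 / E:18] → T (2)
T → [S:6 / E:19] → S (6)
S → [E:16] → E (16)
Return E→Base: 13.
Total = 4 + 8 + 6 + 5 + 2 + 6 + 16 + 13 = 60.

Nearest-neighbour total = 60 km; route Base → P → K → F → V → T → S → E → Base.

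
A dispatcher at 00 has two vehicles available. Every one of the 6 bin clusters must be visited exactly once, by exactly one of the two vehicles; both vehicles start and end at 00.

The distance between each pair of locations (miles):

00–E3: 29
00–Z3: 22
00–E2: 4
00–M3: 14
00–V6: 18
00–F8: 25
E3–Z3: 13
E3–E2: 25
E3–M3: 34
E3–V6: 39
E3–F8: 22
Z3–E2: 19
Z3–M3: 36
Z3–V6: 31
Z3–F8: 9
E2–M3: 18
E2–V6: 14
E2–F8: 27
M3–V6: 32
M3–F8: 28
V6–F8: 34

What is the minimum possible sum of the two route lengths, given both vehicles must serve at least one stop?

Minimum combined distance: 129 miles.

There are 2^5 − 1 = 31 ways to divide the 6 stops into two non-empty groups. For each, the best each vehicle can do is its own shortest tour through its group:
  {E3} + {Z3, E2, M3, V6, F8}: 58 + 100 = 158
  {Z3} + {E3, E2, M3, V6, F8}: 44 + 121 = 165
  {E3, Z3} + {E2, M3, V6, F8}: 64 + 94 = 158
  {E2} + {E3, Z3, M3, V6, F8}: 8 + 121 = 129
  {E3, E2} + {Z3, M3, V6, F8}: 58 + 100 = 158
  {Z3, E2} + {E3, M3, V6, F8}: 45 + 121 = 166
  … (31 splits in total)
Best: vehicle 1 00 → E2 → 00 = 8; vehicle 2 00 → M3 → F8 → Z3 → E3 → V6 → 00 = 121; combined 129.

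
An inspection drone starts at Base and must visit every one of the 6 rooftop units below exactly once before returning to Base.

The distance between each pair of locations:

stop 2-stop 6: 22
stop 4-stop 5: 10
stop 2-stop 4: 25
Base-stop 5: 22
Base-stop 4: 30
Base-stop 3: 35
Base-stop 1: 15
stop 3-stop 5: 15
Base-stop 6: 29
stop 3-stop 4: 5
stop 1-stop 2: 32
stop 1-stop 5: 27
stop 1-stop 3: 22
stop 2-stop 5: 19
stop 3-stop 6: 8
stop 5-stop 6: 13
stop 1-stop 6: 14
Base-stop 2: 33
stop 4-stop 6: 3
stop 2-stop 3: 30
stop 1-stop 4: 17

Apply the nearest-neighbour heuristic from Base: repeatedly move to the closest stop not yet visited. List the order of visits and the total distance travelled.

104 along Base → stop 1 → stop 6 → stop 4 → stop 3 → stop 5 → stop 2 → Base.

From Base: distances to unvisited — stop 1=15, stop 5=22, stop 6=29, stop 4=30, stop 2=33, stop 3=35. Nearest is stop 1 (15).
From stop 1: distances to unvisited — stop 6=14, stop 4=17, stop 3=22, stop 5=27, stop 2=32. Nearest is stop 6 (14).
From stop 6: distances to unvisited — stop 4=3, stop 3=8, stop 5=13, stop 2=22. Nearest is stop 4 (3).
From stop 4: distances to unvisited — stop 3=5, stop 5=10, stop 2=25. Nearest is stop 3 (5).
From stop 3: distances to unvisited — stop 5=15, stop 2=30. Nearest is stop 5 (15).
From stop 5: distances to unvisited — stop 2=19. Nearest is stop 2 (19).
Return stop 2→Base: 33.
Total = 15 + 14 + 3 + 5 + 15 + 19 + 33 = 104.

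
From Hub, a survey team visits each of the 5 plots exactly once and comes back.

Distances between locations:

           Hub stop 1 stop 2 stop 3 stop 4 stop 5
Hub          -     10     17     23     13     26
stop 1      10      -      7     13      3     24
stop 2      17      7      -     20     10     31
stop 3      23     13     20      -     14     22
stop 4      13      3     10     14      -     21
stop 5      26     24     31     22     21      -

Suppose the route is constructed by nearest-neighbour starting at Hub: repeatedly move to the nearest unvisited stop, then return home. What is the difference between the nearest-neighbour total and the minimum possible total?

From Hub: stop 1=10, stop 4=13, stop 2=17, stop 3=23, stop 5=26 → choose stop 1 (10).
From stop 1: stop 4=3, stop 2=7, stop 3=13, stop 5=24 → choose stop 4 (3).
From stop 4: stop 2=10, stop 3=14, stop 5=21 → choose stop 2 (10).
From stop 2: stop 3=20, stop 5=31 → choose stop 3 (20).
From stop 3: stop 5=22 → choose stop 5 (22).
NN route Hub → stop 1 → stop 4 → stop 2 → stop 3 → stop 5 → Hub costs 91.
Optimal: Hub → stop 1 → stop 2 → stop 4 → stop 3 → stop 5 → Hub costs 89 (by enumerating all 60 distinct tours).
Excess = 91 − 89 = 2.

2 longer than the optimal tour.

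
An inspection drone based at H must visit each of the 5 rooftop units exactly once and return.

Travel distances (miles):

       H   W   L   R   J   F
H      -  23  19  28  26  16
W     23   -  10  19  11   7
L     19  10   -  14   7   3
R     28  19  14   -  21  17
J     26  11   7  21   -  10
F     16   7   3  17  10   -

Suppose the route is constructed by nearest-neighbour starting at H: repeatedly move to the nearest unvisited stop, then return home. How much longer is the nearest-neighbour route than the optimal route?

Excess over optimum: 1 miles.

From H: F=16, L=19, W=23, J=26, R=28 → choose F (16).
From F: L=3, W=7, J=10, R=17 → choose L (3).
From L: J=7, W=10, R=14 → choose J (7).
From J: W=11, R=21 → choose W (11).
From W: R=19 → choose R (19).
NN route H → F → L → J → W → R → H costs 84.
Optimal: H → R → L → J → W → F → H costs 83 (by enumerating all 60 distinct tours).
Excess = 84 − 83 = 1.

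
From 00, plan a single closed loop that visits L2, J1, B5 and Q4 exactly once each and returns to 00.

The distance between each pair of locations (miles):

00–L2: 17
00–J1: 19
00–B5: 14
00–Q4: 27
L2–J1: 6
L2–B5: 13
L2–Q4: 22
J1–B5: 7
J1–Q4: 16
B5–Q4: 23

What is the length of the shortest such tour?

76 miles — the shortest possible round trip.

With 4 stops there are 4!/2 = 12 distinct round trips (a route and its reverse cost the same).
00→L2→J1→B5→Q4→00: 17+6+7+23+27 = 80
00→L2→J1→Q4→B5→00: 17+6+16+23+14 = 76
00→L2→B5→J1→Q4→00: 17+13+7+16+27 = 80
00→L2→B5→Q4→J1→00: 17+13+23+16+19 = 88
00→L2→Q4→J1→B5→00: 17+22+16+7+14 = 76
00→L2→Q4→B5→J1→00: 17+22+23+7+19 = 88
00→J1→L2→B5→Q4→00: 19+6+13+23+27 = 88
00→J1→L2→Q4→B5→00: 19+6+22+23+14 = 84
00→J1→B5→L2→Q4→00: 19+7+13+22+27 = 88
00→J1→Q4→L2→B5→00: 19+16+22+13+14 = 84
00→B5→L2→J1→Q4→00: 14+13+6+16+27 = 76
00→B5→J1→L2→Q4→00: 14+7+6+22+27 = 76
The minimum is 76.
One optimal route: 00 → L2 → J1 → Q4 → B5 → 00 (or its reverse).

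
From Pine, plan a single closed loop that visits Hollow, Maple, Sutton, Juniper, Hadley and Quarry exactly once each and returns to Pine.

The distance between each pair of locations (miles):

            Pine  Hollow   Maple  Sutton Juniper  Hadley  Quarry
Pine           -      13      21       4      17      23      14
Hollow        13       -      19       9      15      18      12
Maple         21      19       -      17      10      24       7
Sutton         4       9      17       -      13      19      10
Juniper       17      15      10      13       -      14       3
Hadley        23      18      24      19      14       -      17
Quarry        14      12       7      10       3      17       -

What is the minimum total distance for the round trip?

There are 360 distinct closed tours to check (reversals are equivalent).
Pine - Hollow - Maple - Sutton - Juniper - Hadley - Quarry - Pine: 13+19+17+13+14+17+14 = 107
Pine - Hollow - Maple - Sutton - Juniper - Quarry - Hadley - Pine: 13+19+17+13+3+17+23 = 105
Pine - Hollow - Maple - Sutton - Hadley - Juniper - Quarry - Pine: 13+19+17+19+14+3+14 = 99
Pine - Hollow - Maple - Sutton - Hadley - Quarry - Juniper - Pine: 13+19+17+19+17+3+17 = 105
Pine - Hollow - Maple - Sutton - Quarry - Juniper - Hadley - Pine: 13+19+17+10+3+14+23 = 99
Pine - Hollow - Maple - Sutton - Quarry - Hadley - Juniper - Pine: 13+19+17+10+17+14+17 = 107
Pine - Hollow - Maple - Juniper - Sutton - Hadley - Quarry - Pine: 13+19+10+13+19+17+14 = 105
Pine - Hollow - Maple - Juniper - Sutton - Quarry - Hadley - Pine: 13+19+10+13+10+17+23 = 105
… (352 more)
Pine - Hollow - Hadley - Juniper - Maple - Quarry - Sutton - Pine: 13+18+14+10+7+10+4 = 76  ← best
The minimum is 76.
One optimal route: Pine → Hollow → Hadley → Juniper → Maple → Quarry → Sutton → Pine (or its reverse).

Minimum total distance: 76 miles.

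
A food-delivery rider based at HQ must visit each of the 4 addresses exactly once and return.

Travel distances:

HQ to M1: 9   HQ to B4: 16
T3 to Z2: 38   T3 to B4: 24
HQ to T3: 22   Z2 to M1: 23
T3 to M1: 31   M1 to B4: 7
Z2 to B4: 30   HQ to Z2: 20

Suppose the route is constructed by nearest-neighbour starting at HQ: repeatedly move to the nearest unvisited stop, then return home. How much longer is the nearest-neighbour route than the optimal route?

From HQ: M1=9, B4=16, Z2=20, T3=22 → choose M1 (9).
From M1: B4=7, Z2=23, T3=31 → choose B4 (7).
From B4: T3=24, Z2=30 → choose T3 (24).
From T3: Z2=38 → choose Z2 (38).
NN route HQ → M1 → B4 → T3 → Z2 → HQ costs 98.
Optimal: HQ → T3 → B4 → M1 → Z2 → HQ costs 96 (by enumerating all 12 distinct tours).
Excess = 98 − 96 = 2.

Excess over optimum: 2.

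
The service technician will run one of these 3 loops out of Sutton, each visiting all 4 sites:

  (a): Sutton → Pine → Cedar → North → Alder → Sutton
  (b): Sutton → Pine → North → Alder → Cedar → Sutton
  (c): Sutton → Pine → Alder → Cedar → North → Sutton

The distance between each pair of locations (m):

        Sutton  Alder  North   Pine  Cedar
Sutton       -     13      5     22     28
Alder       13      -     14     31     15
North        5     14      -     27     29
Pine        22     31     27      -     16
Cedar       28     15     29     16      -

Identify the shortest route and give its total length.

(a): 22 + 16 + 29 + 14 + 13 = 94
(b): 22 + 27 + 14 + 15 + 28 = 106
(c): 22 + 31 + 15 + 29 + 5 = 102

Shortest is (a), total 94 m.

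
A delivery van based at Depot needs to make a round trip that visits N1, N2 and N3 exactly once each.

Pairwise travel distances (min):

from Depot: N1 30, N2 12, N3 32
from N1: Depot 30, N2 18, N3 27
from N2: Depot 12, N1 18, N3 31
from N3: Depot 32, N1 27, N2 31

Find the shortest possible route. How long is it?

Shortest round trip = 89 min.

Depot-N1-N2-N3-Depot: 30+18+31+32 = 111
Depot-N1-N3-N2-Depot: 30+27+31+12 = 100
Depot-N2-N1-N3-Depot: 12+18+27+32 = 89
The minimum is 89.
One optimal route: Depot → N2 → N1 → N3 → Depot (or its reverse).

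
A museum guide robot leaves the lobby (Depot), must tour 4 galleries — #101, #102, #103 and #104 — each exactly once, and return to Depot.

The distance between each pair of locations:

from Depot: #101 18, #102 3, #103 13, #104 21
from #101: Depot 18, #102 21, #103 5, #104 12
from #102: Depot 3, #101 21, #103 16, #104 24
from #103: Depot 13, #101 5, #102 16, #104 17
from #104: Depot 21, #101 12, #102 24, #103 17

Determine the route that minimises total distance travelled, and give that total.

There are 12 distinct closed tours to check (reversals are equivalent).
Depot - #101 - #102 - #103 - #104 - Depot: 18+21+16+17+21 = 93
Depot - #101 - #102 - #104 - #103 - Depot: 18+21+24+17+13 = 93
Depot - #101 - #103 - #102 - #104 - Depot: 18+5+16+24+21 = 84
Depot - #101 - #103 - #104 - #102 - Depot: 18+5+17+24+3 = 67
Depot - #101 - #104 - #102 - #103 - Depot: 18+12+24+16+13 = 83
Depot - #101 - #104 - #103 - #102 - Depot: 18+12+17+16+3 = 66
Depot - #102 - #101 - #103 - #104 - Depot: 3+21+5+17+21 = 67
Depot - #102 - #101 - #104 - #103 - Depot: 3+21+12+17+13 = 66
Depot - #102 - #103 - #101 - #104 - Depot: 3+16+5+12+21 = 57
Depot - #102 - #104 - #101 - #103 - Depot: 3+24+12+5+13 = 57
Depot - #103 - #101 - #102 - #104 - Depot: 13+5+21+24+21 = 84
Depot - #103 - #102 - #101 - #104 - Depot: 13+16+21+12+21 = 83
The minimum is 57.
One optimal route: Depot → #102 → #103 → #101 → #104 → Depot (or its reverse).

57 — the shortest possible round trip.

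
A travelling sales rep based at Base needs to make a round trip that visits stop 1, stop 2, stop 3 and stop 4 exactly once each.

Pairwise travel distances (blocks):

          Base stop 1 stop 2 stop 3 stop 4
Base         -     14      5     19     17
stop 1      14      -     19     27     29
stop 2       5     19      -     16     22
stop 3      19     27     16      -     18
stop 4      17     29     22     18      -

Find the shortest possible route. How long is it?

Shortest round trip = 82 blocks.

There are 12 distinct closed tours to check (reversals are equivalent).
Base → stop 1 → stop 2 → stop 3 → stop 4 → Base: 14+19+16+18+17 = 84
Base → stop 1 → stop 2 → stop 4 → stop 3 → Base: 14+19+22+18+19 = 92
Base → stop 1 → stop 3 → stop 2 → stop 4 → Base: 14+27+16+22+17 = 96
Base → stop 1 → stop 3 → stop 4 → stop 2 → Base: 14+27+18+22+5 = 86
Base → stop 1 → stop 4 → stop 2 → stop 3 → Base: 14+29+22+16+19 = 100
Base → stop 1 → stop 4 → stop 3 → stop 2 → Base: 14+29+18+16+5 = 82
Base → stop 2 → stop 1 → stop 3 → stop 4 → Base: 5+19+27+18+17 = 86
Base → stop 2 → stop 1 → stop 4 → stop 3 → Base: 5+19+29+18+19 = 90
Base → stop 2 → stop 3 → stop 1 → stop 4 → Base: 5+16+27+29+17 = 94
Base → stop 2 → stop 4 → stop 1 → stop 3 → Base: 5+22+29+27+19 = 102
Base → stop 3 → stop 1 → stop 2 → stop 4 → Base: 19+27+19+22+17 = 104
Base → stop 3 → stop 2 → stop 1 → stop 4 → Base: 19+16+19+29+17 = 100
The minimum is 82.
One optimal route: Base → stop 1 → stop 4 → stop 3 → stop 2 → Base (or its reverse).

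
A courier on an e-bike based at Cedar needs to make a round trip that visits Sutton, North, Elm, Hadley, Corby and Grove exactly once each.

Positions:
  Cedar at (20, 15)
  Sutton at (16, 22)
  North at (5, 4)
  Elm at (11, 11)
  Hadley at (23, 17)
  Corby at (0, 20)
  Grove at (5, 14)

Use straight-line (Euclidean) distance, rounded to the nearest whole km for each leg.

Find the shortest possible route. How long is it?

With 6 stops there are 6!/2 = 360 distinct round trips (a route and its reverse cost the same).
Cedar→Sutton→North→Elm→Hadley→Corby→Grove→Cedar: 8+21+9+13+23+8+15 = 97
Cedar→Sutton→North→Elm→Hadley→Grove→Corby→Cedar: 8+21+9+13+18+8+21 = 98
Cedar→Sutton→North→Elm→Corby→Hadley→Grove→Cedar: 8+21+9+14+23+18+15 = 108
Cedar→Sutton→North→Elm→Corby→Grove→Hadley→Cedar: 8+21+9+14+8+18+4 = 82
Cedar→Sutton→North→Elm→Grove→Hadley→Corby→Cedar: 8+21+9+7+18+23+21 = 107
Cedar→Sutton→North→Elm→Grove→Corby→Hadley→Cedar: 8+21+9+7+8+23+4 = 80
Cedar→Sutton→North→Hadley→Elm→Corby→Grove→Cedar: 8+21+22+13+14+8+15 = 101
Cedar→Sutton→North→Hadley→Elm→Grove→Corby→Cedar: 8+21+22+13+7+8+21 = 100
… (352 more)
Cedar→Elm→North→Grove→Corby→Sutton→Hadley→Cedar: 10+9+10+8+16+9+4 = 66  ← best
The minimum is 66.
One optimal route: Cedar → Elm → North → Grove → Corby → Sutton → Hadley → Cedar (or its reverse).

Minimum total distance: 66 km.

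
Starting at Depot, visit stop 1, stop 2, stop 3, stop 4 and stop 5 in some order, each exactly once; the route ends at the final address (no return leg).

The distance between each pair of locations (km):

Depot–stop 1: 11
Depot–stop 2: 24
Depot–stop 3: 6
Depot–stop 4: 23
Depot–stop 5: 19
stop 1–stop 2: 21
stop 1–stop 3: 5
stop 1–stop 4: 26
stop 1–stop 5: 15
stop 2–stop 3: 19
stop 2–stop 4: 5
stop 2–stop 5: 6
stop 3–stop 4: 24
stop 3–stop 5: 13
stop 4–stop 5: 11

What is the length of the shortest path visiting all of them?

Shortest open route: 37 km.

There are 5! = 120 possible orderings.
Depot→stop 1→stop 2→stop 3→stop 4→stop 5: 11+21+19+24+11 = 86
Depot→stop 1→stop 2→stop 3→stop 5→stop 4: 11+21+19+13+11 = 75
Depot→stop 1→stop 2→stop 4→stop 3→stop 5: 11+21+5+24+13 = 74
Depot→stop 1→stop 2→stop 4→stop 5→stop 3: 11+21+5+11+13 = 61
Depot→stop 1→stop 2→stop 5→stop 3→stop 4: 11+21+6+13+24 = 75
Depot→stop 1→stop 2→stop 5→stop 4→stop 3: 11+21+6+11+24 = 73
Depot→stop 1→stop 3→stop 2→stop 4→stop 5: 11+5+19+5+11 = 51
Depot→stop 1→stop 3→stop 2→stop 5→stop 4: 11+5+19+6+11 = 52
Depot→stop 1→stop 3→stop 4→stop 2→stop 5: 11+5+24+5+6 = 51
Depot→stop 1→stop 3→stop 4→stop 5→stop 2: 11+5+24+11+6 = 57
Depot→stop 1→stop 3→stop 5→stop 2→stop 4: 11+5+13+6+5 = 40
Depot→stop 1→stop 3→stop 5→stop 4→stop 2: 11+5+13+11+5 = 45
Depot→stop 1→stop 4→stop 2→stop 3→stop 5: 11+26+5+19+13 = 74
Depot→stop 1→stop 4→stop 2→stop 5→stop 3: 11+26+5+6+13 = 61
… (106 more)
Depot→stop 3→stop 1→stop 5→stop 2→stop 4: 6+5+15+6+5 = 37  ← best
The minimum is 37.
One shortest path: Depot → stop 3 → stop 1 → stop 5 → stop 2 → stop 4.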